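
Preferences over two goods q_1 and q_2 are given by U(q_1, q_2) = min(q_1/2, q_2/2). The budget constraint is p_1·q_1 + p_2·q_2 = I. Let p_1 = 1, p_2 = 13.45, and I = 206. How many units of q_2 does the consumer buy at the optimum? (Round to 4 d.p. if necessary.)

q_2* = 14.2561

With perfect complements, no substitution: consume in ratio q_1:q_2 = 2:2.
Budget: p_1·q_1 + p_2·q_1 = I, so (2·p_1 + 2·p_2)·q_1 = 2·I.
Demand: q_1*(p_1,p_2,I) = 2·I/(2·p_1 + 2·p_2), q_2* = 2·I/(2·p_1 + 2·p_2).
Here 2·1 + 2·13.45 = 28.9, giving q_2* = 14.2561.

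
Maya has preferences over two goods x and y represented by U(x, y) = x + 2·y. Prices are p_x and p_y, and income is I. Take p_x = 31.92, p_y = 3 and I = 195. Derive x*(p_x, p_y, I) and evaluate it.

x* = 0

Linear utility — the consumer picks whichever good has higher MU/price: 1/31.92 = 0.0313 vs 2/3 = 0.6667.
y gives more utility per dollar, so spend all income on y: y* = I/p_y, x* = 0.
Numerically: x* = 0, y* = 65.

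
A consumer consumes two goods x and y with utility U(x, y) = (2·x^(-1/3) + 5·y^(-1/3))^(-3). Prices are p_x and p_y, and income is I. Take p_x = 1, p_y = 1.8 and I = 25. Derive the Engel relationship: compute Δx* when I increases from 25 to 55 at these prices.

MRS = MU_x/MU_y = (2/5)·(y/x)^(4/3). Set equal to p_x/p_y.
Solve for the ratio: y/x = [(5/2)·p_x/p_y]^(0.75).
Substitute y = (y/x)·x into the budget: x* = I/(p_x + p_y·(y/x)).
Numerically y/x = 1.279383, so x* = 25/(1 + 1.8·1.279383) = 7.5691.
At I' = 55: x* = 16.6521. Change: 16.6521 − 7.5691 = 9.083.

Δx* = 9.083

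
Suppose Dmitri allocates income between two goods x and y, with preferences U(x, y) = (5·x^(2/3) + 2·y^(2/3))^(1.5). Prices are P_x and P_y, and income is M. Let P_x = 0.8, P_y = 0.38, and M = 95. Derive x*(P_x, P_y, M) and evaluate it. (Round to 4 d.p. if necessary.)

x* = 92.5092

MU_x ∝ 5·x^(-1/3), MU_y ∝ 2·y^(-1/3), so MRS = (5/2)·(y/x)^(1/3) = P_x/P_y.
Hence y/x = ((2/5)·P_x/P_y)^(1/(1/3)), i.e. raised to the 3 power.
Substitute y = (y/x)·x into the budget: x* = M/(P_x + P_y·(y/x)).
Numerically y/x = 0.597172, so x* = 95/(0.8 + 0.38·0.597172) = 92.5092.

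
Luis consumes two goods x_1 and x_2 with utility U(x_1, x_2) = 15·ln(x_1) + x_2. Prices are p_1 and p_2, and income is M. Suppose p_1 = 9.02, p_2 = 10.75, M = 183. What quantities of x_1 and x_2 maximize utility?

x_1* = 17.8769, x_2* = 2.0233

So x_1*(p_1,p_2) = 15·p_2/p_1, independent of income; and x_2* = (M − 15·p_2)/p_2.
At the given prices: x_1* = 15·10.75/9.02 = 17.8769, and x_2* = 2.0233.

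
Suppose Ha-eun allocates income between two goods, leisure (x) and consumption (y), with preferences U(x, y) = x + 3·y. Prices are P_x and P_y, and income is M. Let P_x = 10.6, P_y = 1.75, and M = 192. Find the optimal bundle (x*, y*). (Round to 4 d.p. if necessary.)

Linear utility — the consumer picks whichever good has higher MU/price: 1/10.6 = 0.0943 vs 3/1.75 = 1.7143.
y gives more utility per dollar, so spend all income on y: y* = M/P_y, x* = 0.
Numerically: x* = 0, y* = 109.7143.

x* = 0, y* = 109.7143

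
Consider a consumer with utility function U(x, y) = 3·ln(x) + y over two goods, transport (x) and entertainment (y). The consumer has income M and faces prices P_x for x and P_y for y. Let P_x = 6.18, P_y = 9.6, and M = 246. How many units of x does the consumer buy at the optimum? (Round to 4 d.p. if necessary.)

MU_x = 3/x, MU_y = 1. Tangency: 3/x = P_x/P_y.
So x*(P_x,P_y) = 3·P_y/P_x, independent of income; and y* = (M − 3·P_y)/P_y.
At the given prices: x* = 3·9.6/6.18 = 4.6602.

x* = 4.6602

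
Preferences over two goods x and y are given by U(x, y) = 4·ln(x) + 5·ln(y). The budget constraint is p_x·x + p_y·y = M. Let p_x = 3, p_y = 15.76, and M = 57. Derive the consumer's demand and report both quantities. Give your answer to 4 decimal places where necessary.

x* = 8.4444, y* = 2.0093

Tangency: MRS = (4/5)·y/x = p_x/p_y.
Rearranging, p_y·y = (5/4)·p_x·x. Substituting into the budget gives p_x·x·(1 + (5/4)) = M.
Demand: x*(p_x,p_y,M) = 4/9·M/p_x and y* = 5/9·M/p_y.
At p_x=3, p_y=15.76, M=57: x* = 4/9·57/3 = 8.4444, y* = 2.0093.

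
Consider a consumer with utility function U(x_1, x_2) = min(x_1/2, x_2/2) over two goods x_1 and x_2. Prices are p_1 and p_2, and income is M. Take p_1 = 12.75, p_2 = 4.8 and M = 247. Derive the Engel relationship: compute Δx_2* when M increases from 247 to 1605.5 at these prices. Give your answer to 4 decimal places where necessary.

Δx_2* = 77.4074

With perfect complements, no substitution: consume in ratio x_1:x_2 = 2:2.
Budget: p_1·x_1 + p_2·x_1 = M, so (2·p_1 + 2·p_2)·x_1 = 2·M.
Demand: x_1*(p_1,p_2,M) = 2·M/(2·p_1 + 2·p_2), x_2* = 2·M/(2·p_1 + 2·p_2).
Here 2·12.75 + 2·4.8 = 35.1, giving x_2* = 14.0741.
At M' = 1605.5: x_2* = 91.4815. Change: 91.4815 − 14.0741 = 77.4074.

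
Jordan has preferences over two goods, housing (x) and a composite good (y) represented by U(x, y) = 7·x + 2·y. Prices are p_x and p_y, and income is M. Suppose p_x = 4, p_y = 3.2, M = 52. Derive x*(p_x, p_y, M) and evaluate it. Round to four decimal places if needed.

x* = 13

Perfect substitutes: compare marginal utility per dollar. 7/p_x vs 2/p_y → 1.75 vs 0.625.
x gives more utility per dollar, so spend all income on x: x* = M/p_x, y* = 0.
Numerically: x* = 13, y* = 0.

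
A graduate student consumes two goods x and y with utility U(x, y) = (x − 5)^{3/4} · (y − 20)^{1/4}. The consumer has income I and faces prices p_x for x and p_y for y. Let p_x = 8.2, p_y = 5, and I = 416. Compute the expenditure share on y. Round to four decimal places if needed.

MRS = 3·(y−20)/(x−5). Tangency with p_x/p_y gives y−20 = (1/3)·(p_x/p_y)·(x−5).
After buying the subsistence bundle (5, 20), a share 0.75 of the remaining income goes to x: x* = 5 + 0.75·(I − 5p_x − 20p_y)/p_x.
Discretionary income = 416 − 5·8.2 − 20·5 = 275; x* = 5 + 0.75·275/8.2 = 30.1524; y* = 20 + 0.25·275/5 = 33.75.
Expenditure on y: 5·33.75 = 168.75; share = 0.4056.

share on y = 0.4056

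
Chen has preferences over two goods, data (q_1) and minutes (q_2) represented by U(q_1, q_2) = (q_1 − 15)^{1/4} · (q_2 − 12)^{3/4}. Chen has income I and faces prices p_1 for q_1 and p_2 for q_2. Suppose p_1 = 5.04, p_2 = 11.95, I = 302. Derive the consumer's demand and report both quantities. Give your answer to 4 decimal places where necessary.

This is Cobb-Douglas in (q_1−15, q_2−12): tangency gives 0.25·p_2·(q_2−12) = 0.75·p_1·(q_1−15).
After buying the subsistence bundle (15, 12), a share 0.25 of the remaining income goes to q_1: q_1* = 15 + 0.25·(I − 15p_1 − 12p_2)/p_1.
Discretionary income = 302 − 15·5.04 − 12·11.95 = 83; q_1* = 15 + 0.25·83/5.04 = 19.1171; q_2* = 12 + 0.75·83/11.95 = 17.2092.

q_1* = 19.1171, q_2* = 17.2092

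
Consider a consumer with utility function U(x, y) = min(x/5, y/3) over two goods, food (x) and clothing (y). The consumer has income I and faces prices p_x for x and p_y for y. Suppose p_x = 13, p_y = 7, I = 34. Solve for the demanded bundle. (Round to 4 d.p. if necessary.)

Leontief preferences: the optimum is at the kink where x/5 = y/3, i.e. y = (3/5)·x.
Budget: p_x·x + p_y·(3/5)·x = I, so (5·p_x + 3·p_y)·x = 5·I.
Demand: x*(p_x,p_y,I) = 5·I/(5·p_x + 3·p_y), y* = 3·I/(5·p_x + 3·p_y).
Here 5·13 + 3·7 = 86, giving x* = 1.9767 and y* = 1.186.

x* = 1.9767, y* = 1.186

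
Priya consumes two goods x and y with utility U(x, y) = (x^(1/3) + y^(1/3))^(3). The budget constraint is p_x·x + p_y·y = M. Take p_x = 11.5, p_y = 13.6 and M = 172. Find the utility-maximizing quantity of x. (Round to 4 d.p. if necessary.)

From the CES first-order condition, (y/x)^(2/3) = p_x/p_y.
Hence y/x = (p_x/p_y)^(1/(2/3)), i.e. raised to the 1.5 power.
Substitute y = (y/x)·x into the budget: x* = M/(p_x + p_y·(y/x)).
Numerically y/x = 0.777568, so x* = 172/(11.5 + 13.6·0.777568) = 7.7916.

x* = 7.7916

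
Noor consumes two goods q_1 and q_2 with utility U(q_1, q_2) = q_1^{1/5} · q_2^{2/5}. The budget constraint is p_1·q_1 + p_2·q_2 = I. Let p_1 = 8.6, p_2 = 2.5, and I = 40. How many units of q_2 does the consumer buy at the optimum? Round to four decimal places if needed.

q_2* = 10.6667

The MRS is (1/2)·q_2/q_1. Set MRS = p_1/p_2.
Rearranging, p_2·q_2 = 2·p_1·q_1. Substituting into the budget gives p_1·q_1·(1 + 2) = I.
Demand: q_1*(p_1,p_2,I) = 1/3·I/p_1 and q_2* = 2/3·I/p_2.
At p_1=8.6, p_2=2.5, I=40: q_2* = 2/3·40/2.5 = 10.6667.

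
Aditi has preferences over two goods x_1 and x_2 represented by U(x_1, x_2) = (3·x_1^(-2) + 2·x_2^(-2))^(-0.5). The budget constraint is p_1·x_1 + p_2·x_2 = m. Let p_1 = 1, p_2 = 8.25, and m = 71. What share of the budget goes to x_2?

MU_x_1 ∝ 3·x_1^(-3), MU_x_2 ∝ 2·x_2^(-3), so MRS = (3/2)·(x_2/x_1)^(3) = p_1/p_2.
Solve for the ratio: x_2/x_1 = [(2/3)·p_1/p_2]^(1/3).
Substitute x_2 = (x_2/x_1)·x_1 into the budget: x_1* = m/(p_1 + p_2·(x_2/x_1)).
Numerically x_2/x_1 = 0.432333, so x_1* = 71/(1 + 8.25·0.432333) = 15.5472 and x_2* = 0.432333·15.5472 = 6.7216.
Expenditure on x_2: 8.25·6.7216 = 55.4528; share = 0.781.

share on x_2 = 0.781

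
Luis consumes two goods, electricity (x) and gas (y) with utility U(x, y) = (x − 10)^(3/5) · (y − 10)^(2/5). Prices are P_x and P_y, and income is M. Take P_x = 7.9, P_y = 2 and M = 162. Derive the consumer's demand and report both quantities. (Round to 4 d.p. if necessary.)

x* = 14.7848, y* = 22.6

This is Cobb-Douglas in (x−10, y−10): tangency gives 0.6·P_y·(y−10) = 0.4·P_x·(x−10).
After buying the subsistence bundle (10, 10), a share 0.6 of the remaining income goes to x: x* = 10 + 0.6·(M − 10P_x − 10P_y)/P_x.
Discretionary income = 162 − 10·7.9 − 10·2 = 63; x* = 10 + 0.6·63/7.9 = 14.7848; y* = 10 + 0.4·63/2 = 22.6.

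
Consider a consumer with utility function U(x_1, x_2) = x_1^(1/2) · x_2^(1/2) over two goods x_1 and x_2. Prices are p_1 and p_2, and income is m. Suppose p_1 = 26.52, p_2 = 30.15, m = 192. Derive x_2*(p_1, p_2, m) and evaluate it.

MU_x_1/MU_x_2 = (0.5·x_2)/(0.5·x_1); tangency sets this equal to p_1/p_2.
So 0.5·p_2·x_2 = 0.5·p_1·x_1; combined with the budget, a share 0.5 of income goes to x_1.
Demand: x_1*(p_1,p_2,m) = 0.5·m/p_1 and x_2* = 0.5·m/p_2.
At p_1=26.52, p_2=30.15, m=192: x_2* = 0.5·192/30.15 = 3.1841.

x_2* = 3.1841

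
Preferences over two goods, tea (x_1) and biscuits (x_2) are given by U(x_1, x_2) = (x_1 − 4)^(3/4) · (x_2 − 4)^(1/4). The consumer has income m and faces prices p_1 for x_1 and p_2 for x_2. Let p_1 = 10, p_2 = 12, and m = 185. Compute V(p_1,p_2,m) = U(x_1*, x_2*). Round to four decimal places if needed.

MRS = 3·(x_2−4)/(x_1−4). Tangency with p_1/p_2 gives x_2−4 = (1/3)·(p_1/p_2)·(x_1−4).
After buying the subsistence bundle (4, 4), a share 0.75 of the remaining income goes to x_1: x_1* = 4 + 0.75·(m − 4p_1 − 4p_2)/p_1.
Discretionary income = 185 − 4·10 − 4·12 = 97; x_1* = 4 + 0.75·97/10 = 11.275; x_2* = 4 + 0.25·97/12 = 6.0208.
Utility at the optimum: U(11.275, 6.0208) = 5.2815.

V = 5.2815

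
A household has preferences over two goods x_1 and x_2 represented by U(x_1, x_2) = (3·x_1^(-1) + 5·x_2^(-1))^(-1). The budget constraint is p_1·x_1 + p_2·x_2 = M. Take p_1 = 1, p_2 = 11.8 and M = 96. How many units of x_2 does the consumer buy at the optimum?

x_2* = 6.6386

From the CES first-order condition, (3/5)·(x_2/x_1)^(2) = p_1/p_2.
Solve for the ratio: x_2/x_1 = [(5/3)·p_1/p_2]^(0.5).
Substitute x_2 = (x_2/x_1)·x_1 into the budget: x_1* = M/(p_1 + p_2·(x_2/x_1)).
Numerically x_2/x_1 = 0.375823, so x_1* = 96/(1 + 11.8·0.375823) = 17.6642 and x_2* = 0.375823·17.6642 = 6.6386.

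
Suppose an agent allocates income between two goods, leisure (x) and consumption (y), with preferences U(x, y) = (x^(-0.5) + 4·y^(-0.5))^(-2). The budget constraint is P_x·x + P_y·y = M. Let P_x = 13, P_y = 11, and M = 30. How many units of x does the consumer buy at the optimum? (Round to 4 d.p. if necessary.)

x* = 0.6821

MU_x ∝ x^(-1.5), MU_y ∝ 4·y^(-1.5), so MRS = (1/4)·(y/x)^(1.5) = P_x/P_y.
Hence y/x = (4·P_x/P_y)^(1/(1.5)), i.e. raised to the 2/3 power.
Substitute y = (y/x)·x into the budget: x* = M/(P_x + P_y·(y/x)).
Numerically y/x = 2.816699, so x* = 30/(13 + 11·2.816699) = 0.6821.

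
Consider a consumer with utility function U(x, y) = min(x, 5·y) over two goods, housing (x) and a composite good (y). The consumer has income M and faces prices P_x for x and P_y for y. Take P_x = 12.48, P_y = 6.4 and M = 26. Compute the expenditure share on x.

With perfect complements, no substitution: consume in ratio x:y = 5:1.
Budget: P_x·x + P_y·(1/5)·x = M, so (5·P_x + P_y)·x = 5·M.
Demand: x*(P_x,P_y,M) = 5·M/(5·P_x + P_y), y* = M/(5·P_x + P_y).
Here 5·12.48 + 6.4 = 68.8, giving x* = 1.8895 and y* = 0.3779.
Expenditure on x: 12.48·1.8895 = 23.5814; share = 0.907.

share on x = 0.907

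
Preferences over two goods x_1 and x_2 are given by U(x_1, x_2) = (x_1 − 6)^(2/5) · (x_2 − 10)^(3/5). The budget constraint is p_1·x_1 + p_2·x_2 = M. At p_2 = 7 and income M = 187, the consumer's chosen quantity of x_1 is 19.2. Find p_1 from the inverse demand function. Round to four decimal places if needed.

Let x_1' = x_1−6, x_2' = x_2−10. MRS = (2/3)·x_2'/x_1' = p_1/p_2.
Substituting into the budget: x_1* = 6 + 0.4·(M − 6·p_1 − 10·p_2)/p_1, and x_2* = 10 + 0.6·(…)/p_2.
Set x_1* = 19.2 in the demand function and solve for p_1: p_1 = 3.

p_1 = 3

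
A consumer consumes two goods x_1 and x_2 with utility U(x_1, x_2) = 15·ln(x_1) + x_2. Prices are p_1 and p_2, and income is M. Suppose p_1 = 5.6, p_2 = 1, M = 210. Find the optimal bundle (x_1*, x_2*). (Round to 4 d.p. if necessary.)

MU_x_1 = 15/x_1, MU_x_2 = 1. Tangency: 15/x_1 = p_1/p_2.
So x_1*(p_1,p_2) = 15·p_2/p_1, independent of income; and x_2* = (M − 15·p_2)/p_2.
At the given prices: x_1* = 15·1/5.6 = 2.6786, and x_2* = 195.

x_1* = 2.6786, x_2* = 195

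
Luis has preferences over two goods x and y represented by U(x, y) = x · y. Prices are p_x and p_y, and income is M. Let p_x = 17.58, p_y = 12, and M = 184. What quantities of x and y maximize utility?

x* = 5.2332, y* = 7.6667

The MRS is y/x. Set MRS = p_x/p_y.
So p_y·y = p_x·x; combined with the budget, a share 0.5 of income goes to x.
Demand: x*(p_x,p_y,M) = 0.5·M/p_x and y* = 0.5·M/p_y.
At p_x=17.58, p_y=12, M=184: x* = 0.5·184/17.58 = 5.2332, y* = 7.6667.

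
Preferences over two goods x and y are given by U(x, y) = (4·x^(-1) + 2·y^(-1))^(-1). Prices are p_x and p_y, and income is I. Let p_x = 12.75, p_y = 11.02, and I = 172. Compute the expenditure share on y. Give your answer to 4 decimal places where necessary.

MRS = MU_x/MU_y = 2·(y/x)^(2). Set equal to p_x/p_y.
Solve for the ratio: y/x = [(1/2)·p_x/p_y]^(0.5).
With the ratio pinned down, the budget gives x* = I/(p_x + p_y·(y/x)) and y* = (y/x)·x*.
Numerically y/x = 0.760588, so x* = 172/(12.75 + 11.02·0.760588) = 8.1394 and y* = 0.760588·8.1394 = 6.1908.
Expenditure on y: 11.02·6.1908 = 68.2221; share = 0.3966.

share on y = 0.3966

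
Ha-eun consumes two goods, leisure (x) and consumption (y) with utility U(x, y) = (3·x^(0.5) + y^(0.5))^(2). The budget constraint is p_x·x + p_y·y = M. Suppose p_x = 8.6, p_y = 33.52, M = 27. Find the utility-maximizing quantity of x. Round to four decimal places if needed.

x* = 3.0525

MRS = MU_x/MU_y = 3·(y/x)^(0.5). Set equal to p_x/p_y.
Hence y/x = ((1/3)·p_x/p_y)^(1/(0.5)), i.e. raised to the 2 power.
Substitute y = (y/x)·x into the budget: x* = M/(p_x + p_y·(y/x)).
Numerically y/x = 0.007314, so x* = 27/(8.6 + 33.52·0.007314) = 3.0525.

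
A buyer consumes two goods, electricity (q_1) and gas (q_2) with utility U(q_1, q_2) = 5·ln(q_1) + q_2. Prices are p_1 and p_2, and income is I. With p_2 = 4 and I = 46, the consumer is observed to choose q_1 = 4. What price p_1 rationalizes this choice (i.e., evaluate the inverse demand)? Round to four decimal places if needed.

Set MRS = p_1/p_2: (5/q_1)/1 = p_1/p_2.
So q_1*(p_1,p_2) = 5·p_2/p_1, independent of income; and q_2* = (I − 5·p_2)/p_2.
Set q_1* = 4 in the demand function and solve for p_1: p_1 = 5.

p_1 = 5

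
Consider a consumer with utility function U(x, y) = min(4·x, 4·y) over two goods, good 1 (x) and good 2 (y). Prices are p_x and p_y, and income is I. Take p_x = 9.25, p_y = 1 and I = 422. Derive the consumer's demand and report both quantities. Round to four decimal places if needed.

Demand: x*(p_x,p_y,I) = 4·I/(4·p_x + 4·p_y), y* = 4·I/(4·p_x + 4·p_y).
Here 4·9.25 + 4·1 = 41, giving x* = 41.1707 and y* = 41.1707.

x* = 41.1707, y* = 41.1707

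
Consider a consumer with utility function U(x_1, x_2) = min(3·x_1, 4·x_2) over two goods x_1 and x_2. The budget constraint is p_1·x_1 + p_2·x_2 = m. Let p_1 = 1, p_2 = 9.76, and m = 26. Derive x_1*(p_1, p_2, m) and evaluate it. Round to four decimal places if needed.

Demand: x_1*(p_1,p_2,m) = 4·m/(4·p_1 + 3·p_2), x_2* = 3·m/(4·p_1 + 3·p_2).
Here 4·1 + 3·9.76 = 33.28, giving x_1* = 3.125.

x_1* = 3.125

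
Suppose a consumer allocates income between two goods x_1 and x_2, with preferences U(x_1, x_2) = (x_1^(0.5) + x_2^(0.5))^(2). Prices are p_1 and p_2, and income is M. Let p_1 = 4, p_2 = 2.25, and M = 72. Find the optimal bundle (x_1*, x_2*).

x_1* = 6.48, x_2* = 20.48

MRS = MU_x_1/MU_x_2 = (x_2/x_1)^(0.5). Set equal to p_1/p_2.
Solve for the ratio: x_2/x_1 = [p_1/p_2]^(2).
With the ratio pinned down, the budget gives x_1* = M/(p_1 + p_2·(x_2/x_1)) and x_2* = (x_2/x_1)·x_1*.
Numerically x_2/x_1 = 3.160494, so x_1* = 72/(4 + 2.25·3.160494) = 6.48 and x_2* = 3.160494·6.48 = 20.48.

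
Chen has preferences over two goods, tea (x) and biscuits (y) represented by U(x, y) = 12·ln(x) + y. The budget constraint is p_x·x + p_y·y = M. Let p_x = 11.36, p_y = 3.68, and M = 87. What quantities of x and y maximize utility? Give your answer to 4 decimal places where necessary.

x* = 3.8873, y* = 11.6413

MU_x = 12/x, MU_y = 1. Tangency: 12/x = p_x/p_y.
So x*(p_x,p_y) = 12·p_y/p_x, independent of income; and y* = (M − 12·p_y)/p_y.
At the given prices: x* = 12·3.68/11.36 = 3.8873, and y* = 11.6413.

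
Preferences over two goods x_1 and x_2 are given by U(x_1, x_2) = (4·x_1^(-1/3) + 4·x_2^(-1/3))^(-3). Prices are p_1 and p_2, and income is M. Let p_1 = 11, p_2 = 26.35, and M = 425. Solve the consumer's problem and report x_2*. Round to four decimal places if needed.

Numerically x_2/x_1 = 0.519349, so x_1* = 425/(11 + 26.35·0.519349) = 17.217 and x_2* = 0.519349·17.217 = 8.9417.

x_2* = 8.9417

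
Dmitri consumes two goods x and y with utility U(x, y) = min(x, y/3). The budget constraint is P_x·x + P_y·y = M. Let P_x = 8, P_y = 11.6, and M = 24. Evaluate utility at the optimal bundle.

V = 0.5607

Leontief preferences: the optimum is at the kink where x/1 = y/3, i.e. y = 3·x.
Budget: P_x·x + P_y·3·x = M, so (P_x + 3·P_y)·x = M.
Demand: x*(P_x,P_y,M) = M/(P_x + 3·P_y), y* = 3·M/(P_x + 3·P_y).
Here 8 + 3·11.6 = 42.8, giving x* = 0.5607 and y* = 1.6822.
Utility at the optimum: U(0.5607, 1.6822) = 0.5607.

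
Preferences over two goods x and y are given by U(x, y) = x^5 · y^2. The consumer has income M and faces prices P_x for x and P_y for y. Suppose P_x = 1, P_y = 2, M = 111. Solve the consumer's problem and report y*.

Tangency: MRS = (5/2)·y/x = P_x/P_y.
So 5·P_y·y = 2·P_x·x; combined with the budget, a share 5/7 of income goes to x.
Demand: x*(P_x,P_y,M) = 5/7·M/P_x and y* = 2/7·M/P_y.
At P_x=1, P_y=2, M=111: y* = 2/7·111/2 = 15.8571.

y* = 15.8571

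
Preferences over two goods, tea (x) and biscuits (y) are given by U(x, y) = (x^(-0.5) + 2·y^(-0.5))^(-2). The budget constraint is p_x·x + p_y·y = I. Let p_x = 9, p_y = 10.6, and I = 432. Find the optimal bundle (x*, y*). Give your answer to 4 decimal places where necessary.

Substitute y = (y/x)·x into the budget: x* = I/(p_x + p_y·(y/x)).
Numerically y/x = 1.423348, so x* = 432/(9 + 10.6·1.423348) = 17.9346 and y* = 1.423348·17.9346 = 25.5272.

x* = 17.9346, y* = 25.5272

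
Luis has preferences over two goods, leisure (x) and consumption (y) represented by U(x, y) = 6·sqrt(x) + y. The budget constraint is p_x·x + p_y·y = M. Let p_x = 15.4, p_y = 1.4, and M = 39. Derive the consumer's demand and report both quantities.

x* = 0.0744, y* = 27.039

Set MRS = p_x/p_y: 3·x^(−1/2) = p_x/p_y.
Solve: √x = 3·p_y/p_x, so x*(p_x,p_y) = (3·p_y/p_x)², and y* = (M − p_x·x*)/p_y.
Plugging in: x* = (3·1.4/15.4)² = 0.0744, y* = 27.039.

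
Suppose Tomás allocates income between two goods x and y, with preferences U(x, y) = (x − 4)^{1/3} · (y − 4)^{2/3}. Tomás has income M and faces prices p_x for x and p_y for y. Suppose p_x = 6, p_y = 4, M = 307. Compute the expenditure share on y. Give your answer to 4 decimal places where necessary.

Substituting into the budget: x* = 4 + 1/3·(M − 4·p_x − 4·p_y)/p_x, and y* = 4 + 2/3·(…)/p_y.
Discretionary income = 307 − 4·6 − 4·4 = 267; x* = 4 + 1/3·267/6 = 18.8333; y* = 4 + 2/3·267/4 = 48.5.
Expenditure on y: 4·48.5 = 194; share = 0.6319.

share on y = 0.6319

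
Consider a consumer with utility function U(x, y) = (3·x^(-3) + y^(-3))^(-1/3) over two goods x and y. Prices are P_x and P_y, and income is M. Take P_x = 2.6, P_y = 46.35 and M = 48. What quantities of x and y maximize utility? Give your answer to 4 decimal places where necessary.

From the CES first-order condition, 3·(y/x)^(4) = P_x/P_y.
Solve for the ratio: y/x = [(1/3)·P_x/P_y]^(0.25).
Substitute y = (y/x)·x into the budget: x* = M/(P_x + P_y·(y/x)).
Numerically y/x = 0.369786, so x* = 48/(2.6 + 46.35·0.369786) = 2.4317 and y* = 0.369786·2.4317 = 0.8992.

x* = 2.4317, y* = 0.8992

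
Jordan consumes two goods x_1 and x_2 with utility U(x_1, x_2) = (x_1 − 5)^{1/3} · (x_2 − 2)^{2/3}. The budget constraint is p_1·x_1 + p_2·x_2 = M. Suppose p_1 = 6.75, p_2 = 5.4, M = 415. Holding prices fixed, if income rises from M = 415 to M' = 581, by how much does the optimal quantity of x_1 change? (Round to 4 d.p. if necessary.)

Δx_1* = 8.1975

This is Cobb-Douglas in (x_1−5, x_2−2): tangency gives 1/3·p_2·(x_2−2) = 2/3·p_1·(x_1−5).
Substituting into the budget: x_1* = 5 + 1/3·(M − 5·p_1 − 2·p_2)/p_1, and x_2* = 2 + 2/3·(…)/p_2.
Discretionary income = 415 − 5·6.75 − 2·5.4 = 370.45; x_1* = 5 + 1/3·370.45/6.75 = 23.2938.
At M' = 581: x_1* = 31.4914. Change: 31.4914 − 23.2938 = 8.1975.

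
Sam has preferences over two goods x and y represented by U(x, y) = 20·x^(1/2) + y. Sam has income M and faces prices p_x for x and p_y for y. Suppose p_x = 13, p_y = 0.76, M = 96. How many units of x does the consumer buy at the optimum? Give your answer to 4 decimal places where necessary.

x* = 0.3418

Utility is quasi-linear in y; the FOC for x is 10/√x = p_x/p_y.
Solve: √x = 10·p_y/p_x, so x*(p_x,p_y) = (10·p_y/p_x)², and y* = (M − p_x·x*)/p_y.
Plugging in: x* = (10·0.76/13)² = 0.3418.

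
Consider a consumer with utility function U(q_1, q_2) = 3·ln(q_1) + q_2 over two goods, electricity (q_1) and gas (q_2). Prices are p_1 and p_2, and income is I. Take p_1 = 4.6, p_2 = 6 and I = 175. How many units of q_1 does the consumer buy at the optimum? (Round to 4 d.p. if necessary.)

So q_1*(p_1,p_2) = 3·p_2/p_1, independent of income; and q_2* = (I − 3·p_2)/p_2.
At the given prices: q_1* = 3·6/4.6 = 3.913.

q_1* = 3.913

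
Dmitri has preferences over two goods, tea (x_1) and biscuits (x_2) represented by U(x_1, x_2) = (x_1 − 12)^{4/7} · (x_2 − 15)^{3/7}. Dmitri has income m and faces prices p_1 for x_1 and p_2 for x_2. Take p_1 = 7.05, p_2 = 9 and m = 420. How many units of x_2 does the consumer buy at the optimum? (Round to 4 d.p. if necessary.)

x_2* = 24.5429

MRS = (4/3)·(x_2−15)/(x_1−12). Tangency with p_1/p_2 gives x_2−15 = (3/4)·(p_1/p_2)·(x_1−12).
After buying the subsistence bundle (12, 15), a share 4/7 of the remaining income goes to x_1: x_1* = 12 + 4/7·(m − 12p_1 − 15p_2)/p_1.
Discretionary income = 420 − 12·7.05 − 15·9 = 200.4; x_2* = 15 + 3/7·200.4/9 = 24.5429.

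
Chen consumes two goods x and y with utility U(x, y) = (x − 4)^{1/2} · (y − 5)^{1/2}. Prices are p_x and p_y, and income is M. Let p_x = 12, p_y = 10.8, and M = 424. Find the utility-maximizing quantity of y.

y* = 19.9074

MRS = (y−5)/(x−4). Tangency with p_x/p_y gives y−5 = (p_x/p_y)·(x−4).
After buying the subsistence bundle (4, 5), a share 0.5 of the remaining income goes to x: x* = 4 + 0.5·(M − 4p_x − 5p_y)/p_x.
Discretionary income = 424 − 4·12 − 5·10.8 = 322; y* = 5 + 0.5·322/10.8 = 19.9074.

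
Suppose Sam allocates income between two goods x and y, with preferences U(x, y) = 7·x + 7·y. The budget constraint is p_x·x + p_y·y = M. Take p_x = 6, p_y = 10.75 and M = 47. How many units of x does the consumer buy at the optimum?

Linear utility — the consumer picks whichever good has higher MU/price: 7/6 = 1.1667 vs 7/10.75 = 0.6512.
x gives more utility per dollar, so spend all income on x: x* = M/p_x, y* = 0.
Numerically: x* = 7.8333, y* = 0.

x* = 7.8333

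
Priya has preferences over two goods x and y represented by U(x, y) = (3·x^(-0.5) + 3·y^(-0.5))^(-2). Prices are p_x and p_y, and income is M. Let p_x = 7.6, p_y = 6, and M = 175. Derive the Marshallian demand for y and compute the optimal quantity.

y* = 14.0091

Numerically y/x = 1.170689, so x* = 175/(7.6 + 6·1.170689) = 11.9665 and y* = 1.170689·11.9665 = 14.0091.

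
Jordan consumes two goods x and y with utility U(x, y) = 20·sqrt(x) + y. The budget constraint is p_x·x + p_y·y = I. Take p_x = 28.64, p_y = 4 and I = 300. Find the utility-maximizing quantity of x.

x* = 1.9506

MU_x = 10/√x, MU_y = 1. Tangency: 10/√x = p_x/p_y.
Solve: √x = 10·p_y/p_x, so x*(p_x,p_y) = (10·p_y/p_x)², and y* = (I − p_x·x*)/p_y.
Plugging in: x* = (10·4/28.64)² = 1.9506.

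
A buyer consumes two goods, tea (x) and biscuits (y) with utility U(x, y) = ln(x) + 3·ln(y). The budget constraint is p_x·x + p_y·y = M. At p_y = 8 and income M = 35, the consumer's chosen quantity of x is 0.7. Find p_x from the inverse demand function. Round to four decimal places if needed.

Tangency: MRS = (1/3)·y/x = p_x/p_y.
Rearranging, p_y·y = 3·p_x·x. Substituting into the budget gives p_x·x·(1 + 3) = M.
Demand: x*(p_x,p_y,M) = 0.25·M/p_x and y* = 0.75·M/p_y.
Set x* = 0.7 in the demand function and solve for p_x: p_x = 12.5.

p_x = 12.5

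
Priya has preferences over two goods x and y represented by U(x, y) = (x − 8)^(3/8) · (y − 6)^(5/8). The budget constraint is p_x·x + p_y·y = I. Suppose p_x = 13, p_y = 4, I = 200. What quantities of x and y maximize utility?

x* = 10.0769, y* = 17.25

This is Cobb-Douglas in (x−8, y−6): tangency gives 0.375·p_y·(y−6) = 0.625·p_x·(x−8).
Substituting into the budget: x* = 8 + 0.375·(I − 8·p_x − 6·p_y)/p_x, and y* = 6 + 0.625·(…)/p_y.
Discretionary income = 200 − 8·13 − 6·4 = 72; x* = 8 + 0.375·72/13 = 10.0769; y* = 6 + 0.625·72/4 = 17.25.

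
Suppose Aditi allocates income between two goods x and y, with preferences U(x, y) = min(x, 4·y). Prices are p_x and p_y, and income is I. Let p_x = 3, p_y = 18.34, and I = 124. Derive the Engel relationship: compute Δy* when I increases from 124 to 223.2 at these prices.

Δy* = 3.2696

Demand: x*(p_x,p_y,I) = 4·I/(4·p_x + p_y), y* = I/(4·p_x + p_y).
Here 4·3 + 18.34 = 30.34, giving y* = 4.087.
At I' = 223.2: y* = 7.3566. Change: 7.3566 − 4.087 = 3.2696.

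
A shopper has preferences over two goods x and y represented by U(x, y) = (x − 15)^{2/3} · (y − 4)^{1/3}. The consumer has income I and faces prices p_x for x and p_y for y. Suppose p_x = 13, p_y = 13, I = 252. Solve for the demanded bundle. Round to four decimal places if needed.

This is Cobb-Douglas in (x−15, y−4): tangency gives 2/3·p_y·(y−4) = 1/3·p_x·(x−15).
After buying the subsistence bundle (15, 4), a share 2/3 of the remaining income goes to x: x* = 15 + 2/3·(I − 15p_x − 4p_y)/p_x.
Discretionary income = 252 − 15·13 − 4·13 = 5; x* = 15 + 2/3·5/13 = 15.2564; y* = 4 + 1/3·5/13 = 4.1282.

x* = 15.2564, y* = 4.1282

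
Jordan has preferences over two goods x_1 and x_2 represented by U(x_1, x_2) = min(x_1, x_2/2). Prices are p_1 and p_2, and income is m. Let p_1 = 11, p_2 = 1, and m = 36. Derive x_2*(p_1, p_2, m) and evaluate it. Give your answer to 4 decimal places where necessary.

x_2* = 5.5385

Leontief preferences: the optimum is at the kink where x_1/1 = x_2/2, i.e. x_2 = 2·x_1.
Budget: p_1·x_1 + p_2·2·x_1 = m, so (p_1 + 2·p_2)·x_1 = m.
Demand: x_1*(p_1,p_2,m) = m/(p_1 + 2·p_2), x_2* = 2·m/(p_1 + 2·p_2).
Here 11 + 2·1 = 13, giving x_2* = 5.5385.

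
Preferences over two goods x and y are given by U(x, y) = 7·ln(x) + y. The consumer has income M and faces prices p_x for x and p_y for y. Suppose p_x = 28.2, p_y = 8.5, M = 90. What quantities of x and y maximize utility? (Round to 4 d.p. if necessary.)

Set MRS = p_x/p_y: (7/x)/1 = p_x/p_y.
So x*(p_x,p_y) = 7·p_y/p_x, independent of income; and y* = (M − 7·p_y)/p_y.
At the given prices: x* = 7·8.5/28.2 = 2.1099, and y* = 3.5882.

x* = 2.1099, y* = 3.5882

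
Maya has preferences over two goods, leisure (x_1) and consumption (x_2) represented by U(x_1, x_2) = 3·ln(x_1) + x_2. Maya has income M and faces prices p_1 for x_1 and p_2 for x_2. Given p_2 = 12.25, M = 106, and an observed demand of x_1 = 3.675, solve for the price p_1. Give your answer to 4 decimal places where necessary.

MU_x_1 = 3/x_1, MU_x_2 = 1. Tangency: 3/x_1 = p_1/p_2.
So x_1*(p_1,p_2) = 3·p_2/p_1, independent of income; and x_2* = (M − 3·p_2)/p_2.
Set x_1* = 3.675 in the demand function and solve for p_1: p_1 = 10.

p_1 = 10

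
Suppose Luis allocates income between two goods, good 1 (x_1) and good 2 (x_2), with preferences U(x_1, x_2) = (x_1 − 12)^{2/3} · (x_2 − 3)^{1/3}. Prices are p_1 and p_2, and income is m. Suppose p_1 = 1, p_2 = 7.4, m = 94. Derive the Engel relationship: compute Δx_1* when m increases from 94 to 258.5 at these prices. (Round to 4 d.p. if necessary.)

This is Cobb-Douglas in (x_1−12, x_2−3): tangency gives 2/3·p_2·(x_2−3) = 1/3·p_1·(x_1−12).
Substituting into the budget: x_1* = 12 + 2/3·(m − 12·p_1 − 3·p_2)/p_1, and x_2* = 3 + 1/3·(…)/p_2.
Discretionary income = 94 − 12·1 − 3·7.4 = 59.8; x_1* = 12 + 2/3·59.8/1 = 51.8667.
At m' = 258.5: x_1* = 161.5333. Change: 161.5333 − 51.8667 = 109.6667.

Δx_1* = 109.6667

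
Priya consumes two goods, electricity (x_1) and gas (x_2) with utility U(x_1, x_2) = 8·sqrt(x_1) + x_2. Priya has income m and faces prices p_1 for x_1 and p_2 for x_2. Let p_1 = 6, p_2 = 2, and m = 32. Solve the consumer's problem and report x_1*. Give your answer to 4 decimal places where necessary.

MU_x_1 = 4/√x_1, MU_x_2 = 1. Tangency: 4/√x_1 = p_1/p_2.
Solve: √x_1 = 4·p_2/p_1, so x_1*(p_1,p_2) = (4·p_2/p_1)², and x_2* = (m − p_1·x_1*)/p_2.
Plugging in: x_1* = (4·2/6)² = 1.7778.

x_1* = 1.7778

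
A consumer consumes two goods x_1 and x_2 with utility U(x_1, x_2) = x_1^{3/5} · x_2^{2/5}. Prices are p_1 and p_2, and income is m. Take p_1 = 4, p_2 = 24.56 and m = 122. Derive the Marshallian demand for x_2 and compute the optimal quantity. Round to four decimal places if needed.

x_2* = 1.987

The MRS is (3/2)·x_2/x_1. Set MRS = p_1/p_2.
Rearranging, p_2·x_2 = (2/3)·p_1·x_1. Substituting into the budget gives p_1·x_1·(1 + (2/3)) = m.
Demand: x_1*(p_1,p_2,m) = 0.6·m/p_1 and x_2* = 0.4·m/p_2.
At p_1=4, p_2=24.56, m=122: x_2* = 0.4·122/24.56 = 1.987.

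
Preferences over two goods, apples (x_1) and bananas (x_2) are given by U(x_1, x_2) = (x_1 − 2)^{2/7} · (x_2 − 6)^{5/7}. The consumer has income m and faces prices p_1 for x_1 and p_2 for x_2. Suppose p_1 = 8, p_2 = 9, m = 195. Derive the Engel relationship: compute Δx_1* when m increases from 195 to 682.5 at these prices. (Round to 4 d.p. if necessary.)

Δx_1* = 17.4107

MRS = (2/5)·(x_2−6)/(x_1−2). Tangency with p_1/p_2 gives x_2−6 = (5/2)·(p_1/p_2)·(x_1−2).
After buying the subsistence bundle (2, 6), a share 2/7 of the remaining income goes to x_1: x_1* = 2 + 2/7·(m − 2p_1 − 6p_2)/p_1.
Discretionary income = 195 − 2·8 − 6·9 = 125; x_1* = 2 + 2/7·125/8 = 6.4643.
At m' = 682.5: x_1* = 23.875. Change: 23.875 − 6.4643 = 17.4107.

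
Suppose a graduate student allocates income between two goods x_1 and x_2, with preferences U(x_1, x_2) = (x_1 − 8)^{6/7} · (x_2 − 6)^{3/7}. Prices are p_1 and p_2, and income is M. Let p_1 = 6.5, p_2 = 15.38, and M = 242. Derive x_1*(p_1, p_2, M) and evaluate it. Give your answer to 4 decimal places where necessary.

x_1* = 18.0226

Let x_1' = x_1−8, x_2' = x_2−6. MRS = 2·x_2'/x_1' = p_1/p_2.
Substituting into the budget: x_1* = 8 + 2/3·(M − 8·p_1 − 6·p_2)/p_1, and x_2* = 6 + 1/3·(…)/p_2.
Discretionary income = 242 − 8·6.5 − 6·15.38 = 97.72; x_1* = 8 + 2/3·97.72/6.5 = 18.0226.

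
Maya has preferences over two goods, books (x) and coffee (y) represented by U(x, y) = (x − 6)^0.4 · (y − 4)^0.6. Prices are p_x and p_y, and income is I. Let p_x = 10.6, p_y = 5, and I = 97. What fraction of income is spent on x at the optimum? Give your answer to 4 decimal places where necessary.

MRS = (2/3)·(y−4)/(x−6). Tangency with p_x/p_y gives y−4 = (3/2)·(p_x/p_y)·(x−6).
After buying the subsistence bundle (6, 4), a share 0.4 of the remaining income goes to x: x* = 6 + 0.4·(I − 6p_x − 4p_y)/p_x.
Discretionary income = 97 − 6·10.6 − 4·5 = 13.4; x* = 6 + 0.4·13.4/10.6 = 6.5057; y* = 4 + 0.6·13.4/5 = 5.608.
Expenditure on x: 10.6·6.5057 = 68.96; share = 0.7109.

share on x = 0.7109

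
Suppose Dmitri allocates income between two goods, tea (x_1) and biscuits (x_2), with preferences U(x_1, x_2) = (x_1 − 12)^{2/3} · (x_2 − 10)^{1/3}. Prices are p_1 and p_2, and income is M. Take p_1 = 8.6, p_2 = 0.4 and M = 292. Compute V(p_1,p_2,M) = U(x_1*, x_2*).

Let x_1' = x_1−12, x_2' = x_2−10. MRS = 2·x_2'/x_1' = p_1/p_2.
After buying the subsistence bundle (12, 10), a share 2/3 of the remaining income goes to x_1: x_1* = 12 + 2/3·(M − 12p_1 − 10p_2)/p_1.
Discretionary income = 292 − 12·8.6 − 10·0.4 = 184.8; x_1* = 12 + 2/3·184.8/8.6 = 26.3256; x_2* = 10 + 1/3·184.8/0.4 = 164.
Utility at the optimum: U(26.3256, 164) = 31.6166.

V = 31.6166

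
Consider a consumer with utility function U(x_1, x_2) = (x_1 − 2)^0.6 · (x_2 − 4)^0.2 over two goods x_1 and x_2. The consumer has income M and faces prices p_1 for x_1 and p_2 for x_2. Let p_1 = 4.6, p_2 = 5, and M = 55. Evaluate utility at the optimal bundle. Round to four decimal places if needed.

V = 2.4916

This is Cobb-Douglas in (x_1−2, x_2−4): tangency gives 0.6·p_2·(x_2−4) = 0.2·p_1·(x_1−2).
After buying the subsistence bundle (2, 4), a share 0.75 of the remaining income goes to x_1: x_1* = 2 + 0.75·(M − 2p_1 − 4p_2)/p_1.
Discretionary income = 55 − 2·4.6 − 4·5 = 25.8; x_1* = 2 + 0.75·25.8/4.6 = 6.2065; x_2* = 4 + 0.25·25.8/5 = 5.29.
Utility at the optimum: U(6.2065, 5.29) = 2.4916.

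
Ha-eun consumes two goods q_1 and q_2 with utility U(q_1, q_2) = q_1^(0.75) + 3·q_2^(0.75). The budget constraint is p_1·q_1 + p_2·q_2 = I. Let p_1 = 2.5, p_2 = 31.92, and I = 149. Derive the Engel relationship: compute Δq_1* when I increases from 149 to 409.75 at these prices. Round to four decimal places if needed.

Δq_1* = 100.3932

MRS = MU_q_1/MU_q_2 = (1/3)·(q_2/q_1)^(0.25). Set equal to p_1/p_2.
Hence q_2/q_1 = (3·p_1/p_2)^(1/(0.25)), i.e. raised to the 4 power.
With the ratio pinned down, the budget gives q_1* = I/(p_1 + p_2·(q_2/q_1)) and q_2* = (q_2/q_1)·q_1*.
Numerically q_2/q_1 = 0.003048, so q_1* = 149/(2.5 + 31.92·0.003048) = 57.3675.
At I' = 409.75: q_1* = 157.7607. Change: 157.7607 − 57.3675 = 100.3932.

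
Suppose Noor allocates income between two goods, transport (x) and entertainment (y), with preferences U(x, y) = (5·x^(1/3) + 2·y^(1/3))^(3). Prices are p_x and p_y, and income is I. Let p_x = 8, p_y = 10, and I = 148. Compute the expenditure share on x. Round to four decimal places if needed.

share on x = 0.8155

With the ratio pinned down, the budget gives x* = I/(p_x + p_y·(y/x)) and y* = (y/x)·x*.
Numerically y/x = 0.181019, so x* = 148/(8 + 10·0.181019) = 15.0863 and y* = 0.181019·15.0863 = 2.7309.
Expenditure on x: 8·15.0863 = 120.6908; share = 0.8155.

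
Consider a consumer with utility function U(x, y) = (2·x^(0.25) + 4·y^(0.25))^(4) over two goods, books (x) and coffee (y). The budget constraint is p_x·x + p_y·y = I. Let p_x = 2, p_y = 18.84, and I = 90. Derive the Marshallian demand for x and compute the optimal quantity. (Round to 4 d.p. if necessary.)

MRS = MU_x/MU_y = (1/2)·(y/x)^(0.75). Set equal to p_x/p_y.
Hence y/x = (2·p_x/p_y)^(1/(0.75)), i.e. raised to the 4/3 power.
Substitute y = (y/x)·x into the budget: x* = I/(p_x + p_y·(y/x)).
Numerically y/x = 0.12666, so x* = 90/(2 + 18.84·0.12666) = 20.5186.

x* = 20.5186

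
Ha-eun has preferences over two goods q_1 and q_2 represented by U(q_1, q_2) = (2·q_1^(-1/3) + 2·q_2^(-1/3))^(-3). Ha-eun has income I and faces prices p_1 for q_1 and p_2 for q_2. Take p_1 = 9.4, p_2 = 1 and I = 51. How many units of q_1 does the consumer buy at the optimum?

MU_q_1 ∝ 2·q_1^(-4/3), MU_q_2 ∝ 2·q_2^(-4/3), so MRS = (q_2/q_1)^(4/3) = p_1/p_2.
Solve for the ratio: q_2/q_1 = [p_1/p_2]^(0.75).
With the ratio pinned down, the budget gives q_1* = I/(p_1 + p_2·(q_2/q_1)) and q_2* = (q_2/q_1)·q_1*.
Numerically q_2/q_1 = 5.368413, so q_1* = 51/(9.4 + 1·5.368413) = 3.4533.

q_1* = 3.4533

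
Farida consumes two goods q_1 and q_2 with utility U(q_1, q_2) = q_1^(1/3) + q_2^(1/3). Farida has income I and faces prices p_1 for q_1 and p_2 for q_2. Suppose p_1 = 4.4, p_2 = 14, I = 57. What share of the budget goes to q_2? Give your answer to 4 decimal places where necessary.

From the CES first-order condition, (q_2/q_1)^(2/3) = p_1/p_2.
Solve for the ratio: q_2/q_1 = [p_1/p_2]^(1.5).
Substitute q_2 = (q_2/q_1)·q_1 into the budget: q_1* = I/(p_1 + p_2·(q_2/q_1)).
Numerically q_2/q_1 = 0.176192, so q_1* = 57/(4.4 + 14·0.176192) = 8.3009 and q_2* = 0.176192·8.3009 = 1.4626.
Expenditure on q_2: 14·1.4626 = 20.4759; share = 0.3592.

share on q_2 = 0.3592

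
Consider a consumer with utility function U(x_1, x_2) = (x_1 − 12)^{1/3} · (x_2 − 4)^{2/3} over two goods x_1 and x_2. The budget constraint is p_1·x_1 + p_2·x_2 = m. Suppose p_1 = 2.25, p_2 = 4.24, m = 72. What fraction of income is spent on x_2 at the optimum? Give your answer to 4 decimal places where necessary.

This is Cobb-Douglas in (x_1−12, x_2−4): tangency gives 1/3·p_2·(x_2−4) = 2/3·p_1·(x_1−12).
Substituting into the budget: x_1* = 12 + 1/3·(m − 12·p_1 − 4·p_2)/p_1, and x_2* = 4 + 2/3·(…)/p_2.
Discretionary income = 72 − 12·2.25 − 4·4.24 = 28.04; x_1* = 12 + 1/3·28.04/2.25 = 16.1541; x_2* = 4 + 2/3·28.04/4.24 = 8.4088.
Expenditure on x_2: 4.24·8.4088 = 35.6533; share = 0.4952.

share on x_2 = 0.4952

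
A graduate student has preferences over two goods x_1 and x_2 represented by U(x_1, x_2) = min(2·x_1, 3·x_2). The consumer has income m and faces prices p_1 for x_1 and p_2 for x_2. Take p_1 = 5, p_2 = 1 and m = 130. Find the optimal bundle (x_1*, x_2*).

Leontief preferences: the optimum is at the kink where x_1/3 = x_2/2, i.e. x_2 = (2/3)·x_1.
Budget: p_1·x_1 + p_2·(2/3)·x_1 = m, so (3·p_1 + 2·p_2)·x_1 = 3·m.
Demand: x_1*(p_1,p_2,m) = 3·m/(3·p_1 + 2·p_2), x_2* = 2·m/(3·p_1 + 2·p_2).
Here 3·5 + 2·1 = 17, giving x_1* = 22.9412 and x_2* = 15.2941.

x_1* = 22.9412, x_2* = 15.2941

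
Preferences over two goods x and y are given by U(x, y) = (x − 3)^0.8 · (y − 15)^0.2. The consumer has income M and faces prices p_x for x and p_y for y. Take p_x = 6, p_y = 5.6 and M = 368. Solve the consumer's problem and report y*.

y* = 24.5

MRS = 4·(y−15)/(x−3). Tangency with p_x/p_y gives y−15 = (1/4)·(p_x/p_y)·(x−3).
After buying the subsistence bundle (3, 15), a share 0.8 of the remaining income goes to x: x* = 3 + 0.8·(M − 3p_x − 15p_y)/p_x.
Discretionary income = 368 − 3·6 − 15·5.6 = 266; y* = 15 + 0.2·266/5.6 = 24.5.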